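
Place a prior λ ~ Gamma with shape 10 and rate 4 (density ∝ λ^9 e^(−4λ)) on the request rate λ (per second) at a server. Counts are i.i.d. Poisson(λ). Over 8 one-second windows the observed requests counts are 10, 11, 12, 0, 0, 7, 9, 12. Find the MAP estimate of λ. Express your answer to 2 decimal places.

λ̂_MAP = 5.83

Σxᵢ = 10+11+12+0+0+7+9+12 = 61, with n = 8.
Posterior ∝ λ^9e^(−4λ) · λ^61e^(−8λ) = λ^70e^(−12λ), i.e. Gamma(shape=71, rate=12).
The mode of a Gamma(a, b) with a ≥ 1 (shape–rate) is (a−1)/b = 70/12 ≈ 5.83.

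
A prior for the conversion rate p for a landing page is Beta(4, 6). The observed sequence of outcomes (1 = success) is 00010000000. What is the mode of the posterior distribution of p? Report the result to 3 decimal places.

p̂_MAP = 0.211

Prior: Beta(4, 6).
Data: 1 success in 11 trials (from the sequence). The binomial likelihood contributes p(1−p)^10, so the posterior is Beta(4+1, 6+10) = Beta(5, 16).
For Beta(a, b) with a, b > 1 the mode is (a−1)/(a+b−2) = 4/19 ≈ 0.211.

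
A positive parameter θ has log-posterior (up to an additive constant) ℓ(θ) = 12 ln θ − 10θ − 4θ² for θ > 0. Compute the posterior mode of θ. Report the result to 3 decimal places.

θ̂_MAP = 0.750

ℓ'(θ) = 12/θ − 10 − 8θ. Setting this to zero and multiplying by θ: 8θ² + 10θ − 12 = 0.
θ = (−10 + √(10² + 4·8·12)) / (2·8) = (−10 + √484) / 16 = (−10 + 22)/16 = 3/4.
ℓ''(θ) = −12/θ² − 8 < 0, confirming a maximum.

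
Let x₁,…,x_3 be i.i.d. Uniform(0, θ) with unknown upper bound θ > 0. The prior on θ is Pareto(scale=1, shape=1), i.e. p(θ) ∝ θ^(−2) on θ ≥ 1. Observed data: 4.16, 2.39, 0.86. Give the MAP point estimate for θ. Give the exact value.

θ̂_MAP = 4.16

The Uniform(0, θ) likelihood is θ^(−n) for θ ≥ max(xᵢ), zero otherwise. Here max(xᵢ) = 4.16.
Posterior ∝ θ^(−2) · θ^(−3) = θ^(−5) on θ ≥ max(1, 4.16) = 4.16.
This density is strictly decreasing in θ, so the posterior mode lies at the lower boundary of the support.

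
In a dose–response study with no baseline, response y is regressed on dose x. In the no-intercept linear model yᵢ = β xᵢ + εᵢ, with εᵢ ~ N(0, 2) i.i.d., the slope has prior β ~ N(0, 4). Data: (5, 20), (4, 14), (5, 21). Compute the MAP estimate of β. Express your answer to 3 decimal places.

log p(β | y) = −Σ(yᵢ − βxᵢ)²/(2·2) − β²/(2·4) + const.
Setting the derivative to zero: Σxᵢ(yᵢ − βxᵢ)/2 − β/4 = 0, so β = Σxᵢyᵢ / (Σxᵢ² + σ²/τ²).
Σxᵢyᵢ = 5·20 + 4·14 + 5·21 = 261; Σxᵢ² = 66; σ²/τ² = 0.5.
β̂_MAP = 261 / (66 + 0.5) = 261/66.5 ≈ 3.925.

β̂_MAP = 3.925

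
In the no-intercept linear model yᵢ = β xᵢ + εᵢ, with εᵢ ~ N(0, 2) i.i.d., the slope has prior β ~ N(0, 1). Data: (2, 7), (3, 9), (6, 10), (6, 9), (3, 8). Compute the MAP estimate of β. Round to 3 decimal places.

log p(β | y) = −Σ(yᵢ − βxᵢ)²/(2·2) − β²/(2·1) + const.
Setting the derivative to zero: Σxᵢ(yᵢ − βxᵢ)/2 − β/1 = 0, so β = Σxᵢyᵢ / (Σxᵢ² + σ²/τ²).
Σxᵢyᵢ = 2·7 + 3·9 + 6·10 + 6·9 + 3·8 = 179; Σxᵢ² = 94; σ²/τ² = 2.
β̂_MAP = 179 / (94 + 2) = 179/96 ≈ 1.865.

β̂_MAP = 1.865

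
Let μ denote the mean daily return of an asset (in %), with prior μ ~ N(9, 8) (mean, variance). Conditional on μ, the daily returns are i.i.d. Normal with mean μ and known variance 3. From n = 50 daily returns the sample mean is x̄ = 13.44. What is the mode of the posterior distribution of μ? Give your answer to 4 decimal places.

n = 50, x̄ = 13.44.
For a Normal prior and Normal likelihood with known variance, the posterior is Normal; its mode equals its mean, the precision-weighted average.
Prior precision 1/σ₀² = 1/8 = 0.125; data precision n/σ² = 50/3.
μ̂ = (0.125·9 + (50/3)·13.44) / (0.125 + 50/3) = 225.125/(403/24) = 5403/403 ≈ 13.4069.

μ̂_MAP = 13.4069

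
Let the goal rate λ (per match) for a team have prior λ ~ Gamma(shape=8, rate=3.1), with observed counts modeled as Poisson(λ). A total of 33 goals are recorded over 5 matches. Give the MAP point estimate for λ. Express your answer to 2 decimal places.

Σxᵢ = 33, n = 5.
Posterior ∝ λ^7e^(−3.1λ) · λ^33e^(−5λ) = λ^40e^(−8.1λ), i.e. Gamma(shape=41, rate=8.1).
The mode of a Gamma(a, b) with a ≥ 1 (shape–rate) is (a−1)/b = 40/8.1 ≈ 4.94.

λ̂_MAP = 4.94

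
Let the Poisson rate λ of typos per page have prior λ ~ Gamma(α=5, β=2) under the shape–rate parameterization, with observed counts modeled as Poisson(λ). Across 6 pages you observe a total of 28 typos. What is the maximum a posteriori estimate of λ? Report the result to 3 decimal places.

λ̂_MAP = 4.000

Σxᵢ = 28, n = 6.
Posterior ∝ λ^4e^(−2λ) · λ^28e^(−6λ) = λ^32e^(−8λ), i.e. Gamma(shape=33, rate=8).
The mode of a Gamma(a, b) with a ≥ 1 (shape–rate) is (a−1)/b = 32/8 ≈ 4.000.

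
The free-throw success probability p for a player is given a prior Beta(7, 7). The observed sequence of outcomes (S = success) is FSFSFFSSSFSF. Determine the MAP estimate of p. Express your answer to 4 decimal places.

p̂_MAP = 0.5000

Prior: Beta(7, 7).
Data: 6 successes in 12 trials (from the sequence). The binomial likelihood contributes p^6(1−p)^6, so the posterior is Beta(7+6, 7+6) = Beta(13, 13).
For Beta(a, b) with a, b > 1 the mode is (a−1)/(a+b−2) = 12/24 ≈ 0.5000.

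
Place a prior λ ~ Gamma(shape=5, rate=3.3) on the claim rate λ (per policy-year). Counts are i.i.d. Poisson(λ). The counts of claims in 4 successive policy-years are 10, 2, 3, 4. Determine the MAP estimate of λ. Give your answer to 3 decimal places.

λ̂_MAP = 3.151

Σxᵢ = 10+2+3+4 = 19, with n = 4.
Posterior ∝ λ^4e^(−3.3λ) · λ^19e^(−4λ) = λ^23e^(−7.3λ), i.e. Gamma(shape=24, rate=7.3).
The mode of a Gamma(a, b) with a ≥ 1 (shape–rate) is (a−1)/b = 23/7.3 ≈ 3.151.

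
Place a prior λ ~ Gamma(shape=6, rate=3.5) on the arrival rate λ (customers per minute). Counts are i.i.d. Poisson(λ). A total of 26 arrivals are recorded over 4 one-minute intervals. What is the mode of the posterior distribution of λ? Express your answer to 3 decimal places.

λ̂_MAP = 4.133

Σxᵢ = 26, n = 4.
Posterior ∝ λ^5e^(−3.5λ) · λ^26e^(−4λ) = λ^31e^(−7.5λ), i.e. Gamma(shape=32, rate=7.5).
The mode of a Gamma(a, b) with a ≥ 1 (shape–rate) is (a−1)/b = 31/7.5 ≈ 4.133.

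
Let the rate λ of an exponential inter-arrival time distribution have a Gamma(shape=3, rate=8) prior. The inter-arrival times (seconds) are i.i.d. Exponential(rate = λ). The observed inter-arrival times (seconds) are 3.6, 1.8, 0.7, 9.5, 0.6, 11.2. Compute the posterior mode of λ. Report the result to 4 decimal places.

The Exponential(rate=λ) likelihood is ∝ λ^n e^(−λΣtᵢ). Here n = 6 and Σtᵢ = 3.6 + 1.8 + 0.7 + 9.5 + 0.6 + 11.2 = 27.4.
Posterior ∝ λ^2e^(−8λ) · λ^6e^(−27.4λ) = λ^8e^(−35.4λ), i.e. Gamma(9, 35.4).
Mode = (a−1)/b = 8/35.4 ≈ 0.2260.

λ̂_MAP = 0.2260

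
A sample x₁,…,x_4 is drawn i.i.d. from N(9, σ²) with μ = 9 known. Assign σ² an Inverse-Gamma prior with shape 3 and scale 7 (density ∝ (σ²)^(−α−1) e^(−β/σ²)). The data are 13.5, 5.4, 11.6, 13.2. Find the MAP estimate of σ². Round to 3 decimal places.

Sum of squared deviations about the known mean: SS = (13.5−9)² + (5.4−9)² + (11.6−9)² + (13.2−9)² = 57.61.
The Normal likelihood contributes (σ²)^(−n/2) exp(−SS/(2σ²)), so the posterior is Inverse-Gamma(α + n/2, β + SS/2) = Inverse-Gamma(5, 35.805).
The mode of Inverse-Gamma(a, b) is b/(a+1) = 35.805/6 ≈ 5.968.

σ̂²_MAP = 5.968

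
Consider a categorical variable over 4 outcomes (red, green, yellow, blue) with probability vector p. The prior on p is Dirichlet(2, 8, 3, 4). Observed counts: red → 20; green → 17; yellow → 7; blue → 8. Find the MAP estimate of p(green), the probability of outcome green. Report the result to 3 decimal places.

MAP estimate of p(green) = 0.369

The posterior is Dirichlet(αᵢ + nᵢ) = Dirichlet(22, 25, 10, 12).
For a Dirichlet(a₁,…,a_K) with all aᵢ > 1, the mode has j-th component (aⱼ − 1)/(Σaᵢ − K).
Here Σaᵢ = 69 and K = 4, so p(green) = (25 − 1)/(69 − 4) = 24/65 ≈ 0.369.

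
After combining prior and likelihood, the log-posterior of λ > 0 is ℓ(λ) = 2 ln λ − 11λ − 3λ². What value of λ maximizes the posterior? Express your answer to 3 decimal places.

ℓ'(λ) = 2/λ − 11 − 6λ. Setting this to zero and multiplying by λ: 6λ² + 11λ − 2 = 0.
λ = (−11 + √(11² + 4·6·2)) / (2·6) = (−11 + √169) / 12 = (−11 + 13)/12 = 1/6.
ℓ''(λ) = −2/λ² − 6 < 0, confirming a maximum.

λ̂_MAP = 0.167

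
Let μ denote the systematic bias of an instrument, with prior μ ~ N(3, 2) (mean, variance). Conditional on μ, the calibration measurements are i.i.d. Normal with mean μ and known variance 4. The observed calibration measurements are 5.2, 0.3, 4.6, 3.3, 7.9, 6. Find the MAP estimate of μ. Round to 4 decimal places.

n = 6; x̄ = (5.2 + 0.3 + 4.6 + 3.3 + 7.9 + 6)/6 = 27.3/6 = 4.55.
For a Normal prior and Normal likelihood with known variance, the posterior is Normal; its mode equals its mean, the precision-weighted average.
Prior precision 1/σ₀² = 1/2 = 0.5; data precision n/σ² = 6/4 = 1.5.
μ̂ = (0.5·3 + 1.5·4.55) / (0.5 + 1.5) = 8.325/2 = 4.1625.

μ̂_MAP = 4.1625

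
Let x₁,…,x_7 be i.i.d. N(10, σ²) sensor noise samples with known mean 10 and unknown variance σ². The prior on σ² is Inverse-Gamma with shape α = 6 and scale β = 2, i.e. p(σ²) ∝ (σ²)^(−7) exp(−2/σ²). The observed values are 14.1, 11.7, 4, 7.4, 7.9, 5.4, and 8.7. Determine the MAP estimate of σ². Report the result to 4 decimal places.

Sum of squared deviations about the known mean: SS = (14.1−10)² + (11.7−10)² + (4−10)² + (7.4−10)² + (7.9−10)² + (5.4−10)² + (8.7−10)² = 89.72.
The Normal likelihood contributes (σ²)^(−n/2) exp(−SS/(2σ²)), so the posterior is Inverse-Gamma(α + n/2, β + SS/2) = Inverse-Gamma(9.5, 46.86).
The mode of Inverse-Gamma(a, b) is b/(a+1) = 46.86/10.5 ≈ 4.4629.

σ̂²_MAP = 4.4629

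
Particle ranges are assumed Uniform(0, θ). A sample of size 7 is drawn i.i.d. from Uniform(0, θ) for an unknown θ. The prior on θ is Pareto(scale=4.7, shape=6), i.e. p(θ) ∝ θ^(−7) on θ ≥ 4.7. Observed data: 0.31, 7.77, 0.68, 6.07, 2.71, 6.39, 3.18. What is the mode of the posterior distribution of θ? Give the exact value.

θ̂_MAP = 7.77

The Uniform(0, θ) likelihood is θ^(−n) for θ ≥ max(xᵢ), zero otherwise. Here max(xᵢ) = 7.77.
Posterior ∝ θ^(−7) · θ^(−7) = θ^(−14) on θ ≥ max(4.7, 7.77) = 7.77.
This density is strictly decreasing in θ, so the posterior mode lies at the lower boundary of the support.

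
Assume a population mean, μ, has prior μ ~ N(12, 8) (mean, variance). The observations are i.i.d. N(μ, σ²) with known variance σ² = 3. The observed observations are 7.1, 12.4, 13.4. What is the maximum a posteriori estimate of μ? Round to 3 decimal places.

μ̂_MAP = 11.081

n = 3; x̄ = (7.1 + 12.4 + 13.4)/3 = 32.9/3 = 329/30 ≈ 10.9667.
For a Normal prior and Normal likelihood with known variance, the posterior is Normal; its mode equals its mean, the precision-weighted average.
Prior precision 1/σ₀² = 1/8 = 0.125; data precision n/σ² = 3/3 = 1.
μ̂ = (0.125·12 + 1·(329/30)) / (0.125 + 1) = (187/15)/1.125 = 1496/135 ≈ 11.081.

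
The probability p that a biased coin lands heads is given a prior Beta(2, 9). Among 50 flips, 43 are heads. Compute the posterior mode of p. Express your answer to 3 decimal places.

Prior: Beta(2, 9).
Data: 43 successes in 50 trials. The binomial likelihood contributes p^43(1−p)^7, so the posterior is Beta(2+43, 9+7) = Beta(45, 16).
For Beta(a, b) with a, b > 1 the mode is (a−1)/(a+b−2) = 44/59 ≈ 0.746.

p̂_MAP = 0.746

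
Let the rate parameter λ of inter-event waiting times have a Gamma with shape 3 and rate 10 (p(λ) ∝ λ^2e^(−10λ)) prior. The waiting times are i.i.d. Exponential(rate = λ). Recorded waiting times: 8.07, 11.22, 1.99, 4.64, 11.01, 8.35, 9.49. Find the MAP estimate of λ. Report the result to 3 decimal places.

λ̂_MAP = 0.139

The Exponential(rate=λ) likelihood is ∝ λ^n e^(−λΣtᵢ). Here n = 7 and Σtᵢ = 8.07 + 11.22 + 1.99 + 4.64 + 11.01 + 8.35 + 9.49 = 54.77.
Posterior ∝ λ^2e^(−10λ) · λ^7e^(−54.77λ) = λ^9e^(−64.77λ), i.e. Gamma(10, 64.77).
Mode = (a−1)/b = 9/64.77 ≈ 0.139.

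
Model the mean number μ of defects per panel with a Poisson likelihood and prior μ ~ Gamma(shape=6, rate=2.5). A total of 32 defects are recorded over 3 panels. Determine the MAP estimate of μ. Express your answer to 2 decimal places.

Σxᵢ = 32, n = 3.
Posterior ∝ μ^5e^(−2.5μ) · μ^32e^(−3μ) = μ^37e^(−5.5μ), i.e. Gamma(shape=38, rate=5.5).
The mode of a Gamma(a, b) with a ≥ 1 (shape–rate) is (a−1)/b = 37/5.5 ≈ 6.73.

μ̂_MAP = 6.73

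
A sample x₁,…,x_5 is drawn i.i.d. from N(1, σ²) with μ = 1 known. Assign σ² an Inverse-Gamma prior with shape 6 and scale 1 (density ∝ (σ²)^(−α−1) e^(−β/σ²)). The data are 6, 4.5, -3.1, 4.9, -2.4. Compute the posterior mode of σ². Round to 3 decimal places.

Sum of squared deviations about the known mean: SS = (6−1)² + (4.5−1)² + (-3.1−1)² + (4.9−1)² + (-2.4−1)² = 80.83.
The Normal likelihood contributes (σ²)^(−n/2) exp(−SS/(2σ²)), so the posterior is Inverse-Gamma(α + n/2, β + SS/2) = Inverse-Gamma(8.5, 41.415).
The mode of Inverse-Gamma(a, b) is b/(a+1) = 41.415/9.5 ≈ 4.359.

σ̂²_MAP = 4.359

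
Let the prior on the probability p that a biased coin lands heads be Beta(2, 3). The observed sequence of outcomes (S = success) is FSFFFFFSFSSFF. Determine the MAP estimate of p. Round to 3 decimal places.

p̂_MAP = 0.313

Prior: Beta(2, 3).
Data: 4 successes in 13 trials (from the sequence). The binomial likelihood contributes p^4(1−p)^9, so the posterior is Beta(2+4, 3+9) = Beta(6, 12).
For Beta(a, b) with a, b > 1 the mode is (a−1)/(a+b−2) = 5/16 ≈ 0.313.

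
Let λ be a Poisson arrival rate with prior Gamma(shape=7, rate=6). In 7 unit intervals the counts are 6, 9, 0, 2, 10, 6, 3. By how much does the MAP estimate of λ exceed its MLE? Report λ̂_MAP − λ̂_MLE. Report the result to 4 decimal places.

MAP − MLE = -1.9121

Σxᵢ = 36. Posterior is Gamma(43, 13); MAP = (43−1)/13 = 42/13 ≈ 3.23077.
MLE = x̄ = 36/7 ≈ 5.14286.
Difference = 42/13 − 36/7 = -174/91 ≈ -1.9121.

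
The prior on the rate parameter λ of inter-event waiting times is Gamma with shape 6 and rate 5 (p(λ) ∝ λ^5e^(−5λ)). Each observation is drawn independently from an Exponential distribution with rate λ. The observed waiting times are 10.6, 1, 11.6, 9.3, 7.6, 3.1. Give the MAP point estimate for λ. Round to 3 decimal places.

λ̂_MAP = 0.228

The Exponential(rate=λ) likelihood is ∝ λ^n e^(−λΣtᵢ). Here n = 6 and Σtᵢ = 10.6 + 1 + 11.6 + 9.3 + 7.6 + 3.1 = 43.2.
Posterior ∝ λ^5e^(−5λ) · λ^6e^(−43.2λ) = λ^11e^(−48.2λ), i.e. Gamma(12, 48.2).
Mode = (a−1)/b = 11/48.2 ≈ 0.228.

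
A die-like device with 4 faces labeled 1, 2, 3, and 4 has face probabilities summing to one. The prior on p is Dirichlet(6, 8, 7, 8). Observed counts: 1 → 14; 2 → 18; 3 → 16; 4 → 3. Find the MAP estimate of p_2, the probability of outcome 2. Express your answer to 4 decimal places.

The posterior is Dirichlet(αᵢ + nᵢ) = Dirichlet(20, 26, 23, 11).
For a Dirichlet(a₁,…,a_K) with all aᵢ > 1, the mode has j-th component (aⱼ − 1)/(Σaᵢ − K).
Here Σaᵢ = 80 and K = 4, so p_2 = (26 − 1)/(80 − 4) = 25/76 ≈ 0.3289.

MAP estimate: 0.3289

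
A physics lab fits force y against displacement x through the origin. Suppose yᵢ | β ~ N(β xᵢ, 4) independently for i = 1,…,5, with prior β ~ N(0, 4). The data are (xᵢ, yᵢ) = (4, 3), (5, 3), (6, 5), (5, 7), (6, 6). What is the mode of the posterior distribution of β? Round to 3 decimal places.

log p(β | y) = −Σ(yᵢ − βxᵢ)²/(2·4) − β²/(2·4) + const.
Setting the derivative to zero: Σxᵢ(yᵢ − βxᵢ)/4 − β/4 = 0, so β = Σxᵢyᵢ / (Σxᵢ² + σ²/τ²).
Σxᵢyᵢ = 4·3 + 5·3 + 6·5 + 5·7 + 6·6 = 128; Σxᵢ² = 138; σ²/τ² = 1.
β̂_MAP = 128 / (138 + 1) = 128/139 ≈ 0.921.

β̂_MAP = 0.921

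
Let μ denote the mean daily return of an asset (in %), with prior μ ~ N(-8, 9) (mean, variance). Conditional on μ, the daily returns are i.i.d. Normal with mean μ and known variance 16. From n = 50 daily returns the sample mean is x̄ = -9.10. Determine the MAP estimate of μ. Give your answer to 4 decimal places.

μ̂_MAP = -9.0622

n = 50, x̄ = -9.10.
For a Normal prior and Normal likelihood with known variance, the posterior is Normal; its mode equals its mean, the precision-weighted average.
Prior precision 1/σ₀² = 1/9; data precision n/σ² = 50/16 = 3.125.
μ̂ = ((1/9)·(-8) + 3.125·(-9.1)) / (1/9 + 3.125) = (-4223/144)/(233/72) = -4223/466 ≈ -9.0622.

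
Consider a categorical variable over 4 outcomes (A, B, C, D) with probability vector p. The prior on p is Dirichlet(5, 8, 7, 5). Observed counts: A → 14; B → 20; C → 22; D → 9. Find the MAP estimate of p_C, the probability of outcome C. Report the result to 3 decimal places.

MAP estimate of p_C = 0.326

The posterior is Dirichlet(αᵢ + nᵢ) = Dirichlet(19, 28, 29, 14).
For a Dirichlet(a₁,…,a_K) with all aᵢ > 1, the mode has j-th component (aⱼ − 1)/(Σaᵢ − K).
Here Σaᵢ = 90 and K = 4, so p_C = (29 − 1)/(90 − 4) = 28/86 ≈ 0.326.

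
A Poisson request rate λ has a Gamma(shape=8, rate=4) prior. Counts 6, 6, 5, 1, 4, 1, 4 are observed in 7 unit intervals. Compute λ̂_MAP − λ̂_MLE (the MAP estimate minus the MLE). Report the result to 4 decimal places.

MAP − MLE = -0.7662

Σxᵢ = 27. Posterior is Gamma(35, 11); MAP = (35−1)/11 = 34/11 ≈ 3.09091.
MLE = x̄ = 27/7 ≈ 3.85714.
Difference = 34/11 − 27/7 = -59/77 ≈ -0.7662.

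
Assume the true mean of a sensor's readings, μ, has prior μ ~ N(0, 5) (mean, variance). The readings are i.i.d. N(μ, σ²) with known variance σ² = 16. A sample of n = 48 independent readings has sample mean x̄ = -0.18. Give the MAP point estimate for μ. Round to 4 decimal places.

n = 48, x̄ = -0.18.
For a Normal prior and Normal likelihood with known variance, the posterior is Normal; its mode equals its mean, the precision-weighted average.
Prior precision 1/σ₀² = 1/5 = 0.2; data precision n/σ² = 48/16 = 3.
μ̂ = (0.2·0 + 3·(-0.18)) / (0.2 + 3) = (-0.54)/3.2 = -0.16875 ≈ -0.1688.

μ̂_MAP = -0.1688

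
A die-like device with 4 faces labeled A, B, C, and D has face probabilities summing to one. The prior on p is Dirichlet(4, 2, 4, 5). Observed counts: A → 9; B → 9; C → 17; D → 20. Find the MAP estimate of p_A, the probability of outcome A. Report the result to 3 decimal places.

MAP estimate of p_A = 0.182

The posterior is Dirichlet(αᵢ + nᵢ) = Dirichlet(13, 11, 21, 25).
For a Dirichlet(a₁,…,a_K) with all aᵢ > 1, the mode has j-th component (aⱼ − 1)/(Σaᵢ − K).
Here Σaᵢ = 70 and K = 4, so p_A = (13 − 1)/(70 − 4) = 12/66 ≈ 0.182.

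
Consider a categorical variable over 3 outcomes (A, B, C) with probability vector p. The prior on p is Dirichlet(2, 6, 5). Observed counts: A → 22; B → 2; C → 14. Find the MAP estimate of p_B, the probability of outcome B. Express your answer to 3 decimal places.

The posterior is Dirichlet(αᵢ + nᵢ) = Dirichlet(24, 8, 19).
For a Dirichlet(a₁,…,a_K) with all aᵢ > 1, the mode has j-th component (aⱼ − 1)/(Σaᵢ − K).
Here Σaᵢ = 51 and K = 3, so p_B = (8 − 1)/(51 − 3) = 7/48 ≈ 0.146.

MAP estimate of p_B = 0.146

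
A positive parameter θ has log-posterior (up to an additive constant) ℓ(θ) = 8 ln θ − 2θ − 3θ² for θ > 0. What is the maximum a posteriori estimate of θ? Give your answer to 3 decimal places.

ℓ'(θ) = 8/θ − 2 − 6θ. Setting this to zero and multiplying by θ: 6θ² + 2θ − 8 = 0.
θ = (−2 + √(2² + 4·6·8)) / (2·6) = (−2 + √196) / 12 = (−2 + 14)/12 = 1.
ℓ''(θ) = −8/θ² − 6 < 0, confirming a maximum.

θ̂_MAP = 1.000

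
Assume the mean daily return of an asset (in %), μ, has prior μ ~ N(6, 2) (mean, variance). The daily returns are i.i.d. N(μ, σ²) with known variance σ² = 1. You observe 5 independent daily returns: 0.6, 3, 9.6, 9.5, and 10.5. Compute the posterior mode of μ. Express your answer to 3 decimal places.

μ̂_MAP = 6.582

n = 5; x̄ = (0.6 + 3 + 9.6 + 9.5 + 10.5)/5 = 33.2/5 = 6.64.
For a Normal prior and Normal likelihood with known variance, the posterior is Normal; its mode equals its mean, the precision-weighted average.
Prior precision 1/σ₀² = 1/2 = 0.5; data precision n/σ² = 5/1 = 5.
μ̂ = (0.5·6 + 5·6.64) / (0.5 + 5) = 36.2/5.5 = 362/55 ≈ 6.582.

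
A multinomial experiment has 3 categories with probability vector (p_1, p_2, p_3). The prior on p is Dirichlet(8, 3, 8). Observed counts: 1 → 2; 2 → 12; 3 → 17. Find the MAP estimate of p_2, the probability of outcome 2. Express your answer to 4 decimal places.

MAP estimate: 0.2979

The posterior is Dirichlet(αᵢ + nᵢ) = Dirichlet(10, 15, 25).
For a Dirichlet(a₁,…,a_K) with all aᵢ > 1, the mode has j-th component (aⱼ − 1)/(Σaᵢ − K).
Here Σaᵢ = 50 and K = 3, so p_2 = (15 − 1)/(50 − 3) = 14/47 ≈ 0.2979.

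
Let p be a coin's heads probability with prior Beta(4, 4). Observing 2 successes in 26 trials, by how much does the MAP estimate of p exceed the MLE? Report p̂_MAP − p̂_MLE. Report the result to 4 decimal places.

Posterior is Beta(6, 28); MAP = (6−1)/(34−2) = 5/32 ≈ 0.15625.
MLE ignores the prior: p̂_MLE = k/n = 2/26 ≈ 0.07692.
Difference = 5/32 − 2/26 = 33/416 ≈ 0.0793.

MAP − MLE = 0.0793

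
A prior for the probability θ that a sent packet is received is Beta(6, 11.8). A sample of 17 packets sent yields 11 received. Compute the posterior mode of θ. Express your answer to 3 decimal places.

θ̂_MAP = 0.488

Prior: Beta(6, 11.8).
Data: 11 successes in 17 trials. The binomial likelihood contributes θ^11(1−θ)^6, so the posterior is Beta(6+11, 11.8+6) = Beta(17, 17.8).
For Beta(a, b) with a, b > 1 the mode is (a−1)/(a+b−2) = 16/32.8 ≈ 0.488.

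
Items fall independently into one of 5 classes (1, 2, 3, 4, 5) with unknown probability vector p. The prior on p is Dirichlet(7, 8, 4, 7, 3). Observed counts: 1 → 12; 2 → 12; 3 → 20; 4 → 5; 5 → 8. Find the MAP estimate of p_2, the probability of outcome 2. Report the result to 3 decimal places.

The posterior is Dirichlet(αᵢ + nᵢ) = Dirichlet(19, 20, 24, 12, 11).
For a Dirichlet(a₁,…,a_K) with all aᵢ > 1, the mode has j-th component (aⱼ − 1)/(Σaᵢ − K).
Here Σaᵢ = 86 and K = 5, so p_2 = (20 − 1)/(86 − 5) = 19/81 ≈ 0.235.

MAP estimate: 0.235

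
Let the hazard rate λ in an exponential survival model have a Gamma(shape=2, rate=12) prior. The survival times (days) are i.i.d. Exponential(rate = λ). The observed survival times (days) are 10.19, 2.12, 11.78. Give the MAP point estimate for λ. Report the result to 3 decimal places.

The Exponential(rate=λ) likelihood is ∝ λ^n e^(−λΣtᵢ). Here n = 3 and Σtᵢ = 10.19 + 2.12 + 11.78 = 24.09.
Posterior ∝ λe^(−12λ) · λ^3e^(−24.09λ) = λ^4e^(−36.09λ), i.e. Gamma(5, 36.09).
Mode = (a−1)/b = 4/36.09 ≈ 0.111.

λ̂_MAP = 0.111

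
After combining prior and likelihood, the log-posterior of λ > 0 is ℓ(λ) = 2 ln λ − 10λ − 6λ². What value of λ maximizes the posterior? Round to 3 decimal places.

ℓ'(λ) = 2/λ − 10 − 12λ. Setting this to zero and multiplying by λ: 12λ² + 10λ − 2 = 0.
λ = (−10 + √(10² + 4·12·2)) / (2·12) = (−10 + √196) / 24 = (−10 + 14)/24 = 1/6.
ℓ''(λ) = −2/λ² − 12 < 0, confirming a maximum.

λ̂_MAP = 0.167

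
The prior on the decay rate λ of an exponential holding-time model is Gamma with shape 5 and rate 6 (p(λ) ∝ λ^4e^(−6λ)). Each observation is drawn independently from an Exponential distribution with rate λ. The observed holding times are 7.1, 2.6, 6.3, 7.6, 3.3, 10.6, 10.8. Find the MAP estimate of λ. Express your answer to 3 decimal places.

λ̂_MAP = 0.203

The Exponential(rate=λ) likelihood is ∝ λ^n e^(−λΣtᵢ). Here n = 7 and Σtᵢ = 7.1 + 2.6 + 6.3 + 7.6 + 3.3 + 10.6 + 10.8 = 48.3.
Posterior ∝ λ^4e^(−6λ) · λ^7e^(−48.3λ) = λ^11e^(−54.3λ), i.e. Gamma(12, 54.3).
Mode = (a−1)/b = 11/54.3 ≈ 0.203.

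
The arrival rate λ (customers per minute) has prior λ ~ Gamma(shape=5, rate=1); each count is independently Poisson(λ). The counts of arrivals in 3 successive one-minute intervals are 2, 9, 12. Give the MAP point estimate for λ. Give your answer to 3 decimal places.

Σxᵢ = 2+9+12 = 23, with n = 3.
Posterior ∝ λ^4e^(−1λ) · λ^23e^(−3λ) = λ^27e^(−4λ), i.e. Gamma(shape=28, rate=4).
The mode of a Gamma(a, b) with a ≥ 1 (shape–rate) is (a−1)/b = 27/4 ≈ 6.750.

λ̂_MAP = 6.750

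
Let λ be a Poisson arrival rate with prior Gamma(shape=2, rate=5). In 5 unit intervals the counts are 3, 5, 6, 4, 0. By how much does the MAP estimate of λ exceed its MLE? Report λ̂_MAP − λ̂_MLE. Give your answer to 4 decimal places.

MAP − MLE = -1.7000

Σxᵢ = 18. Posterior is Gamma(20, 10); MAP = (20−1)/10 = 19/10 ≈ 1.90000.
MLE = x̄ = 18/5 ≈ 3.60000.
Difference = 19/10 − 18/5 = -17/10 ≈ -1.7000.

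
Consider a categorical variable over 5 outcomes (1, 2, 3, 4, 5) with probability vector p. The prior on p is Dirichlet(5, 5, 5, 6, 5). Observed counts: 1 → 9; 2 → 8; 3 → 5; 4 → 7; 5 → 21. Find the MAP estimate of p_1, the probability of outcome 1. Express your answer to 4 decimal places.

The posterior is Dirichlet(αᵢ + nᵢ) = Dirichlet(14, 13, 10, 13, 26).
For a Dirichlet(a₁,…,a_K) with all aᵢ > 1, the mode has j-th component (aⱼ − 1)/(Σaᵢ − K).
Here Σaᵢ = 76 and K = 5, so p_1 = (14 − 1)/(76 − 5) = 13/71 ≈ 0.1831.

MAP estimate: 0.1831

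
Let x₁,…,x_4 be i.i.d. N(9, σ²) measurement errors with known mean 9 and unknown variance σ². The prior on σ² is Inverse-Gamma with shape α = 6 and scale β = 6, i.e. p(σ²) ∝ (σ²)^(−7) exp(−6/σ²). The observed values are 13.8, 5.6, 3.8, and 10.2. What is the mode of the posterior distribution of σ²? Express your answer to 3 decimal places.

Sum of squared deviations about the known mean: SS = (13.8−9)² + (5.6−9)² + (3.8−9)² + (10.2−9)² = 63.08.
The Normal likelihood contributes (σ²)^(−n/2) exp(−SS/(2σ²)), so the posterior is Inverse-Gamma(α + n/2, β + SS/2) = Inverse-Gamma(8, 37.54).
The mode of Inverse-Gamma(a, b) is b/(a+1) = 37.54/9 ≈ 4.171.

σ̂²_MAP = 4.171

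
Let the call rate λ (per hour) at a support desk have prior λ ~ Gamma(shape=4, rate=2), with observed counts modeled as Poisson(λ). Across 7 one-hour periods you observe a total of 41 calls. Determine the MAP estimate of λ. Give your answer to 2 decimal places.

λ̂_MAP = 4.89

Σxᵢ = 41, n = 7.
Posterior ∝ λ^3e^(−2λ) · λ^41e^(−7λ) = λ^44e^(−9λ), i.e. Gamma(shape=45, rate=9).
The mode of a Gamma(a, b) with a ≥ 1 (shape–rate) is (a−1)/b = 44/9 ≈ 4.89.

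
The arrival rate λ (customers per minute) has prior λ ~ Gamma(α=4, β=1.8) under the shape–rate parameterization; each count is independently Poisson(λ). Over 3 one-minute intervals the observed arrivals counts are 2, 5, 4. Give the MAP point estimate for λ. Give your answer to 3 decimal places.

λ̂_MAP = 2.917

Σxᵢ = 2+5+4 = 11, with n = 3.
Posterior ∝ λ^3e^(−1.8λ) · λ^11e^(−3λ) = λ^14e^(−4.8λ), i.e. Gamma(shape=15, rate=4.8).
The mode of a Gamma(a, b) with a ≥ 1 (shape–rate) is (a−1)/b = 14/4.8 ≈ 2.917.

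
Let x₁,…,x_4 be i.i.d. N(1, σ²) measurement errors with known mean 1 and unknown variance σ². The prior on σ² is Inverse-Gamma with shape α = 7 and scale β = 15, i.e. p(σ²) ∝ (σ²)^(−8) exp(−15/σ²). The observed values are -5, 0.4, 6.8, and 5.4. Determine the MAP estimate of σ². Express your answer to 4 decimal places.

Sum of squared deviations about the known mean: SS = (-5−1)² + (0.4−1)² + (6.8−1)² + (5.4−1)² = 89.36.
The Normal likelihood contributes (σ²)^(−n/2) exp(−SS/(2σ²)), so the posterior is Inverse-Gamma(α + n/2, β + SS/2) = Inverse-Gamma(9, 59.68).
The mode of Inverse-Gamma(a, b) is b/(a+1) = 59.68/10 ≈ 5.9680.

σ̂²_MAP = 5.9680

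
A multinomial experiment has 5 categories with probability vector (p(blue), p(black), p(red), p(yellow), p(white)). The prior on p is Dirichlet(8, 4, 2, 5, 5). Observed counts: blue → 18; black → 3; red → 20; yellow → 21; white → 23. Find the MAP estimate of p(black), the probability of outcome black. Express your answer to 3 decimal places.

MAP estimate of p(black) = 0.058

The posterior is Dirichlet(αᵢ + nᵢ) = Dirichlet(26, 7, 22, 26, 28).
For a Dirichlet(a₁,…,a_K) with all aᵢ > 1, the mode has j-th component (aⱼ − 1)/(Σaᵢ − K).
Here Σaᵢ = 109 and K = 5, so p(black) = (7 − 1)/(109 − 5) = 6/104 ≈ 0.058.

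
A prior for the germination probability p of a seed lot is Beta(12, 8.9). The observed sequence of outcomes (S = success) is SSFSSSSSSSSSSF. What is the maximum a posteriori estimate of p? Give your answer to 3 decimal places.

Prior: Beta(12, 8.9).
Data: 12 successes in 14 trials (from the sequence). The binomial likelihood contributes p^12(1−p)^2, so the posterior is Beta(12+12, 8.9+2) = Beta(24, 10.9).
For Beta(a, b) with a, b > 1 the mode is (a−1)/(a+b−2) = 23/32.9 ≈ 0.699.

p̂_MAP = 0.699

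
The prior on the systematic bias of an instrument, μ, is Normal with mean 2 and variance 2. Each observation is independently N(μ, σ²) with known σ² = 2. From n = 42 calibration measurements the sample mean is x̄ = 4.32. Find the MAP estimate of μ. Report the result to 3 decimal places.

n = 42, x̄ = 4.32.
For a Normal prior and Normal likelihood with known variance, the posterior is Normal; its mode equals its mean, the precision-weighted average.
Prior precision 1/σ₀² = 1/2 = 0.5; data precision n/σ² = 42/2 = 21.
μ̂ = (0.5·2 + 21·4.32) / (0.5 + 21) = 91.72/21.5 = 4586/1075 ≈ 4.266.

μ̂_MAP = 4.266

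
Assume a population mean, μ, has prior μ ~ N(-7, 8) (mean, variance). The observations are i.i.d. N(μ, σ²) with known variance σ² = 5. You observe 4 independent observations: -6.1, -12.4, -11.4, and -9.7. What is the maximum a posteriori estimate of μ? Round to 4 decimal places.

μ̂_MAP = -9.5081

n = 4; x̄ = ((-6.1) + (-12.4) + (-11.4) + (-9.7))/4 = -39.6/4 = -9.9.
For a Normal prior and Normal likelihood with known variance, the posterior is Normal; its mode equals its mean, the precision-weighted average.
Prior precision 1/σ₀² = 1/8 = 0.125; data precision n/σ² = 4/5 = 0.8.
μ̂ = (0.125·(-7) + 0.8·(-9.9)) / (0.125 + 0.8) = (-8.795)/0.925 = -1759/185 ≈ -9.5081.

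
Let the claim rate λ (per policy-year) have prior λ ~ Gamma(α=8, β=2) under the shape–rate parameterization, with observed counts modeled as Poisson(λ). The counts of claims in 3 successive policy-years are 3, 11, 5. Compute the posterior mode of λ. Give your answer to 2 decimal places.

λ̂_MAP = 5.20

Σxᵢ = 3+11+5 = 19, with n = 3.
Posterior ∝ λ^7e^(−2λ) · λ^19e^(−3λ) = λ^26e^(−5λ), i.e. Gamma(shape=27, rate=5).
The mode of a Gamma(a, b) with a ≥ 1 (shape–rate) is (a−1)/b = 26/5 ≈ 5.20.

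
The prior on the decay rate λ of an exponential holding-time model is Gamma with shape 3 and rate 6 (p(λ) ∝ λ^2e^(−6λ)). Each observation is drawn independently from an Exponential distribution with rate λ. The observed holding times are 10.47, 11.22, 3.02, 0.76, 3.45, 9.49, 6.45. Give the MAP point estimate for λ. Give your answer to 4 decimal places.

λ̂_MAP = 0.1770

The Exponential(rate=λ) likelihood is ∝ λ^n e^(−λΣtᵢ). Here n = 7 and Σtᵢ = 10.47 + 11.22 + 3.02 + 0.76 + 3.45 + 9.49 + 6.45 = 44.86.
Posterior ∝ λ^2e^(−6λ) · λ^7e^(−44.86λ) = λ^9e^(−50.86λ), i.e. Gamma(10, 50.86).
Mode = (a−1)/b = 9/50.86 ≈ 0.1770.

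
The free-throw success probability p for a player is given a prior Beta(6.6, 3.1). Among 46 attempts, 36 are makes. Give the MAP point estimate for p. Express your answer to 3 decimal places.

p̂_MAP = 0.775

Prior: Beta(6.6, 3.1).
Data: 36 successes in 46 trials. The binomial likelihood contributes p^36(1−p)^10, so the posterior is Beta(6.6+36, 3.1+10) = Beta(42.6, 13.1).
For Beta(a, b) with a, b > 1 the mode is (a−1)/(a+b−2) = 41.6/53.7 ≈ 0.775.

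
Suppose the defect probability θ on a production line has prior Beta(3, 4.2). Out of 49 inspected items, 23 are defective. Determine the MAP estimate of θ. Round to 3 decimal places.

θ̂_MAP = 0.461

Prior: Beta(3, 4.2).
Data: 23 successes in 49 trials. The binomial likelihood contributes θ^23(1−θ)^26, so the posterior is Beta(3+23, 4.2+26) = Beta(26, 30.2).
For Beta(a, b) with a, b > 1 the mode is (a−1)/(a+b−2) = 25/54.2 ≈ 0.461.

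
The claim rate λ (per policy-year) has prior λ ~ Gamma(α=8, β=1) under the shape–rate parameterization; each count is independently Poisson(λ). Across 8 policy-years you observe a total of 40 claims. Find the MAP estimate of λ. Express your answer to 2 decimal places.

Σxᵢ = 40, n = 8.
Posterior ∝ λ^7e^(−1λ) · λ^40e^(−8λ) = λ^47e^(−9λ), i.e. Gamma(shape=48, rate=9).
The mode of a Gamma(a, b) with a ≥ 1 (shape–rate) is (a−1)/b = 47/9 ≈ 5.22.

λ̂_MAP = 5.22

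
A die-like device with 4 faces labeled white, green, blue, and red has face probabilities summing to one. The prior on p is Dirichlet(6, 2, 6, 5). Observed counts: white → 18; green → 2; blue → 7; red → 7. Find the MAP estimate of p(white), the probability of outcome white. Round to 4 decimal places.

MAP estimate of p(white) = 0.4694

The posterior is Dirichlet(αᵢ + nᵢ) = Dirichlet(24, 4, 13, 12).
For a Dirichlet(a₁,…,a_K) with all aᵢ > 1, the mode has j-th component (aⱼ − 1)/(Σaᵢ − K).
Here Σaᵢ = 53 and K = 4, so p(white) = (24 − 1)/(53 − 4) = 23/49 ≈ 0.4694.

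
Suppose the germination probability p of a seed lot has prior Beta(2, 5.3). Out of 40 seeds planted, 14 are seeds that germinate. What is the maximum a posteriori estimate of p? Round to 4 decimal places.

p̂_MAP = 0.3311

Prior: Beta(2, 5.3).
Data: 14 successes in 40 trials. The binomial likelihood contributes p^14(1−p)^26, so the posterior is Beta(2+14, 5.3+26) = Beta(16, 31.3).
For Beta(a, b) with a, b > 1 the mode is (a−1)/(a+b−2) = 15/45.3 ≈ 0.3311.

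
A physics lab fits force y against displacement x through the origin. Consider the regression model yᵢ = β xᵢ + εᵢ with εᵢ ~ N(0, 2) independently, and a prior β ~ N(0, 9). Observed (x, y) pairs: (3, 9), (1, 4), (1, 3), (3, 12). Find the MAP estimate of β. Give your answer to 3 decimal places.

log p(β | y) = −Σ(yᵢ − βxᵢ)²/(2·2) − β²/(2·9) + const.
Setting the derivative to zero: Σxᵢ(yᵢ − βxᵢ)/2 − β/9 = 0, so β = Σxᵢyᵢ / (Σxᵢ² + σ²/τ²).
Σxᵢyᵢ = 3·9 + 1·4 + 1·3 + 3·12 = 70; Σxᵢ² = 20; σ²/τ² = 2/9.
β̂_MAP = 70 / (20 + 2/9) = 70/(182/9) = 45/13 ≈ 3.462.

β̂_MAP = 3.462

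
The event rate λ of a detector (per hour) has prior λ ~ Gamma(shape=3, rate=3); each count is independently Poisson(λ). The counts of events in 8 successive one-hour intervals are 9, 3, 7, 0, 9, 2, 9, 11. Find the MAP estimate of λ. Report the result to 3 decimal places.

λ̂_MAP = 4.727

Σxᵢ = 9+3+7+0+9+2+9+11 = 50, with n = 8.
Posterior ∝ λ^2e^(−3λ) · λ^50e^(−8λ) = λ^52e^(−11λ), i.e. Gamma(shape=53, rate=11).
The mode of a Gamma(a, b) with a ≥ 1 (shape–rate) is (a−1)/b = 52/11 ≈ 4.727.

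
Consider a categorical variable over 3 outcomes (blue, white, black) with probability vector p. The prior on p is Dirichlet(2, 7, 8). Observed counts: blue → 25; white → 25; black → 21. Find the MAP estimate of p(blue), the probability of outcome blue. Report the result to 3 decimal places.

The posterior is Dirichlet(αᵢ + nᵢ) = Dirichlet(27, 32, 29).
For a Dirichlet(a₁,…,a_K) with all aᵢ > 1, the mode has j-th component (aⱼ − 1)/(Σaᵢ − K).
Here Σaᵢ = 88 and K = 3, so p(blue) = (27 − 1)/(88 − 3) = 26/85 ≈ 0.306.

MAP estimate of p(blue) = 0.306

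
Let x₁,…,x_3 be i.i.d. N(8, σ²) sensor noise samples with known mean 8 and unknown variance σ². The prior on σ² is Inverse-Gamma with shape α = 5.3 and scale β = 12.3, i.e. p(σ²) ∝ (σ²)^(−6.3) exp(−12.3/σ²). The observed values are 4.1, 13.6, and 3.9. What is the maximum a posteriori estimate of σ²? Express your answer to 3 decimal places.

σ̂²_MAP = 5.640

Sum of squared deviations about the known mean: SS = (4.1−8)² + (13.6−8)² + (3.9−8)² = 63.38.
The Normal likelihood contributes (σ²)^(−n/2) exp(−SS/(2σ²)), so the posterior is Inverse-Gamma(α + n/2, β + SS/2) = Inverse-Gamma(6.8, 43.99).
The mode of Inverse-Gamma(a, b) is b/(a+1) = 43.99/7.8 ≈ 5.640.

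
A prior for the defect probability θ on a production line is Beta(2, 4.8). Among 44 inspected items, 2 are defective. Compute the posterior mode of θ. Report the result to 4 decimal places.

Prior: Beta(2, 4.8).
Data: 2 successes in 44 trials. The binomial likelihood contributes θ^2(1−θ)^42, so the posterior is Beta(2+2, 4.8+42) = Beta(4, 46.8).
For Beta(a, b) with a, b > 1 the mode is (a−1)/(a+b−2) = 3/48.8 ≈ 0.0615.

θ̂_MAP = 0.0615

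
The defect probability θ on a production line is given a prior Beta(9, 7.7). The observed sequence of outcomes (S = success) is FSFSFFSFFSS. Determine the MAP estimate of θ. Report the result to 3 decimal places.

θ̂_MAP = 0.506

Prior: Beta(9, 7.7).
Data: 5 successes in 11 trials (from the sequence). The binomial likelihood contributes θ^5(1−θ)^6, so the posterior is Beta(9+5, 7.7+6) = Beta(14, 13.7).
For Beta(a, b) with a, b > 1 the mode is (a−1)/(a+b−2) = 13/25.7 ≈ 0.506.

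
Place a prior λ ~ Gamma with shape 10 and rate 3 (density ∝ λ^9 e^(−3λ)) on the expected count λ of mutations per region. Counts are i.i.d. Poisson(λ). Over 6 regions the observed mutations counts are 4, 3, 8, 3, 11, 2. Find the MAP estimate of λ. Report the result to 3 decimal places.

λ̂_MAP = 4.444

Σxᵢ = 4+3+8+3+11+2 = 31, with n = 6.
Posterior ∝ λ^9e^(−3λ) · λ^31e^(−6λ) = λ^40e^(−9λ), i.e. Gamma(shape=41, rate=9).
The mode of a Gamma(a, b) with a ≥ 1 (shape–rate) is (a−1)/b = 40/9 ≈ 4.444.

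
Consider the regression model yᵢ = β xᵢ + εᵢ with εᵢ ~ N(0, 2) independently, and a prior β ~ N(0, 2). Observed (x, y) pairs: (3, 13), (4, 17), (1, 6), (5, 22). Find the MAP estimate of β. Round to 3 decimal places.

log p(β | y) = −Σ(yᵢ − βxᵢ)²/(2·2) − β²/(2·2) + const.
Setting the derivative to zero: Σxᵢ(yᵢ − βxᵢ)/2 − β/2 = 0, so β = Σxᵢyᵢ / (Σxᵢ² + σ²/τ²).
Σxᵢyᵢ = 3·13 + 4·17 + 1·6 + 5·22 = 223; Σxᵢ² = 51; σ²/τ² = 1.
β̂_MAP = 223 / (51 + 1) = 223/52 ≈ 4.288.

β̂_MAP = 4.288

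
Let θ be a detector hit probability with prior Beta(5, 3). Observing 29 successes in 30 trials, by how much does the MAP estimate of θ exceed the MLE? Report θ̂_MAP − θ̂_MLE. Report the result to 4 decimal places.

MAP − MLE = -0.0500

Posterior is Beta(34, 4); MAP = (34−1)/(38−2) = 33/36 ≈ 0.91667.
MLE ignores the prior: θ̂_MLE = k/n = 29/30 ≈ 0.96667.
Difference = 33/36 − 29/30 = -1/20 ≈ -0.0500.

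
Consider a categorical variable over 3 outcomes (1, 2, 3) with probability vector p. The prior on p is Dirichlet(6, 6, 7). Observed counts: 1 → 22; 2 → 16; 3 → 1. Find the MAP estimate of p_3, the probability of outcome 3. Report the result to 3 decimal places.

MAP estimate: 0.127

The posterior is Dirichlet(αᵢ + nᵢ) = Dirichlet(28, 22, 8).
For a Dirichlet(a₁,…,a_K) with all aᵢ > 1, the mode has j-th component (aⱼ − 1)/(Σaᵢ − K).
Here Σaᵢ = 58 and K = 3, so p_3 = (8 − 1)/(58 − 3) = 7/55 ≈ 0.127.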